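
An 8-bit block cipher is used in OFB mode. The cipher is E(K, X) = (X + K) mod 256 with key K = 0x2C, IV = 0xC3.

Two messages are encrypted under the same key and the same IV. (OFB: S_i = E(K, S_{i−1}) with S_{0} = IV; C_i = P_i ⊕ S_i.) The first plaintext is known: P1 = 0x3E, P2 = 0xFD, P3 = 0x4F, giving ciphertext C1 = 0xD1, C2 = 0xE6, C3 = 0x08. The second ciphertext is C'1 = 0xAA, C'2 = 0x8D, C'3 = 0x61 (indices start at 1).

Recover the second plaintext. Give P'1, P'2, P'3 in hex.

In OFB with a reused IV, both messages share the same keystream S_i, so C_i ⊕ C'_i = P_i ⊕ P'_i and thus P'_i = P_i ⊕ C_i ⊕ C'_i.
P'1: 0x3E ⊕ 0xD1 ⊕ 0xAA = 0x45.
P'2: 0xFD ⊕ 0xE6 ⊕ 0x8D = 0x96.
P'3: 0x4F ⊕ 0x08 ⊕ 0x61 = 0x26.

P'1 = 0x45, P'2 = 0x96, P'3 = 0x26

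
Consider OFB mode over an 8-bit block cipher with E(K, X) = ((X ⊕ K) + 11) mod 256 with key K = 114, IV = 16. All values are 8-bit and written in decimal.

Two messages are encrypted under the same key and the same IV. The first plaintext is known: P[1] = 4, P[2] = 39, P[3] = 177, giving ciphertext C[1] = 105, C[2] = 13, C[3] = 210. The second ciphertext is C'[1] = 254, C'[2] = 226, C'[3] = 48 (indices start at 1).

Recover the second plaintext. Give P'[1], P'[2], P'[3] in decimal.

P'[1] = 147, P'[2] = 200, P'[3] = 83

In OFB with a reused IV, both messages share the same keystream S_i, so C_i ⊕ C'_i = P_i ⊕ P'_i and thus P'_i = P_i ⊕ C_i ⊕ C'_i.
P'[1]: 4 ⊕ 105 ⊕ 254 = 147.
P'[2]: 39 ⊕ 13 ⊕ 226 = 200.
P'[3]: 177 ⊕ 210 ⊕ 48 = 83.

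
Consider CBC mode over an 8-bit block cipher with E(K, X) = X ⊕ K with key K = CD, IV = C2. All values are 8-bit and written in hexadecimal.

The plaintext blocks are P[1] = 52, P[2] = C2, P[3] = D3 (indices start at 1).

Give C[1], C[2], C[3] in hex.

CBC encryption: C_i = E(K, P_i ⊕ C_{i−1}), with C_{0} = IV.
C[1]: P[1] ⊕ C2 = 90; E(K, 90) = 5D.
C[2]: P[2] ⊕ 5D = 9F; E(K, 9F) = 52.
C[3]: P[3] ⊕ 52 = 81; E(K, 81) = 4C.

C[1] = 5D, C[2] = 52, C[3] = 4C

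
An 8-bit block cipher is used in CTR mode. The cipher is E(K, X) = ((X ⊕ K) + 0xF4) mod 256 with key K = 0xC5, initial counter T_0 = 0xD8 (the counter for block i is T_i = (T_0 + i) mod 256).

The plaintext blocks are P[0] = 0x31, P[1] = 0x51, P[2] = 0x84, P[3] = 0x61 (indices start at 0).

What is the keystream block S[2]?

CTR encryption: S_i = E(K, T_i) where T_i is the counter for block i; C_i = P_i ⊕ S_i.
C[0]: T = 0xD8, S = E(K, T) = 0x11; 0x31 ⊕ 0x11 = 0x20.
C[1]: T = 0xD9, S = E(K, T) = 0x10; 0x51 ⊕ 0x10 = 0x41.
C[2]: T = 0xDA, S = E(K, T) = 0x13; 0x84 ⊕ 0x13 = 0x97.
So S[2] = 0x13.

0x13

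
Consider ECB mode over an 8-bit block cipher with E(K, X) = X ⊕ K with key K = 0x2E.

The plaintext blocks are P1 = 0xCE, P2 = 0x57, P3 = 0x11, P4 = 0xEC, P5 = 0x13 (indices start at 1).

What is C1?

C1 = 0xE0

ECB encryption: C_i = E(K, P_i).
C1: E(K, 0xCE) = 0xE0.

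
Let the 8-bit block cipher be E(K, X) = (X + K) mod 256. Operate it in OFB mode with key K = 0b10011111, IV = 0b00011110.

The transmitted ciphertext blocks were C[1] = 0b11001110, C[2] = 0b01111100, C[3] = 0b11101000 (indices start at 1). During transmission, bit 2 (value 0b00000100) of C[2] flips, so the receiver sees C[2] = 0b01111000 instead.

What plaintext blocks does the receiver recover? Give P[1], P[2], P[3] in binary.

P[1] = 0b01110011, P[2] = 0b00100100, P[3] = 0b00010011

OFB decryption: S_i = E(K, S_{i−1}) with S_{0} = IV; P_i = C_i ⊕ S_i.
Only C[2] changed, to 0b01111000. In OFB, a change in C_i flips the same bit in P_i only; the keystream is unaffected. Decrypting the received ciphertext:
P[1]: S = E(K, 0b00011110) = 0b10111101; 0b11001110 ⊕ 0b10111101 = 0b01110011.
P[2]: S = E(K, 0b10111101) = 0b01011100; 0b01111000 ⊕ 0b01011100 = 0b00100100.
P[3]: S = E(K, 0b01011100) = 0b11111011; 0b11101000 ⊕ 0b11111011 = 0b00010011.
Blocks that differ from the original plaintext: P[2].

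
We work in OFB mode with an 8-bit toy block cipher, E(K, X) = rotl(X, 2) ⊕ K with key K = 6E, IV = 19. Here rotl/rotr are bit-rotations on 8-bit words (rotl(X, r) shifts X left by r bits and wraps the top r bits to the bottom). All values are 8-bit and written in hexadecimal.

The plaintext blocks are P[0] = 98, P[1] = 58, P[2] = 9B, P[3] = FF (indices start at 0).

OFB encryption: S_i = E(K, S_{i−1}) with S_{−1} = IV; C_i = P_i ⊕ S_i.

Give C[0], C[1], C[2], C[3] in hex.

C[0] = 92, C[1] = 1E, C[2] = EC, C[3] = 4C

C[0]: S = E(K, 19) = 0A; 98 ⊕ 0A = 92.
C[1]: S = E(K, 0A) = 46; 58 ⊕ 46 = 1E.
C[2]: S = E(K, 46) = 77; 9B ⊕ 77 = EC.
C[3]: S = E(K, 77) = B3; FF ⊕ B3 = 4C.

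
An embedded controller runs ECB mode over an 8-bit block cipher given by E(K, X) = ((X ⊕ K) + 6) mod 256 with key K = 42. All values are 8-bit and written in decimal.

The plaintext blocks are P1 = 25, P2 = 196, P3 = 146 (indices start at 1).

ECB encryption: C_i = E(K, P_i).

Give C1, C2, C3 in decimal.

C1: E(K, 25) = 57.
C2: E(K, 196) = 244.
C3: E(K, 146) = 190.

C1 = 57, C2 = 244, C3 = 190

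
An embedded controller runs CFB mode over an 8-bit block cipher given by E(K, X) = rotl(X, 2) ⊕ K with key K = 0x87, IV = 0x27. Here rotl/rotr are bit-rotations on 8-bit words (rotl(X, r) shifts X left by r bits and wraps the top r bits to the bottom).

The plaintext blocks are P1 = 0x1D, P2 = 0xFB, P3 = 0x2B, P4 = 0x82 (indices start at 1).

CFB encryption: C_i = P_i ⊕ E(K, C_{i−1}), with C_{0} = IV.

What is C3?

C3 = 0x3D

C1: E(K, 0x27) = 0x1B; 0x1D ⊕ 0x1B = 0x06.
C2: E(K, 0x06) = 0x9F; 0xFB ⊕ 0x9F = 0x64.
C3: E(K, 0x64) = 0x16; 0x2B ⊕ 0x16 = 0x3D.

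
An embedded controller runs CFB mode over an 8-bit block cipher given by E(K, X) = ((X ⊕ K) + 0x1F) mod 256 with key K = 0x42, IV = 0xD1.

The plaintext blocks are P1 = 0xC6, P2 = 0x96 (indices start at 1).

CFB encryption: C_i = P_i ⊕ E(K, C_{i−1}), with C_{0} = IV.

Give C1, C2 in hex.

C1: E(K, 0xD1) = 0xB2; 0xC6 ⊕ 0xB2 = 0x74.
C2: E(K, 0x74) = 0x55; 0x96 ⊕ 0x55 = 0xC3.

C1 = 0x74, C2 = 0xC3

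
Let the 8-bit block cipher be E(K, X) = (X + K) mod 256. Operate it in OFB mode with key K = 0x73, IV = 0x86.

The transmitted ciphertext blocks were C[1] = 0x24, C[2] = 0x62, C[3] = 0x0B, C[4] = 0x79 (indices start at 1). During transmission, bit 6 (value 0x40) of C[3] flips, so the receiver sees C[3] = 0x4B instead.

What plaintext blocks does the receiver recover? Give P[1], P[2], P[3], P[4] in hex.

P[1] = 0xDD, P[2] = 0x0E, P[3] = 0x94, P[4] = 0x2B

OFB decryption: S_i = E(K, S_{i−1}) with S_{0} = IV; P_i = C_i ⊕ S_i.
Only C[3] changed, to 0x4B. In OFB, a change in C_i flips the same bit in P_i only; the keystream is unaffected. Decrypting the received ciphertext:
P[1]: S = E(K, 0x86) = 0xF9; 0x24 ⊕ 0xF9 = 0xDD.
P[2]: S = E(K, 0xF9) = 0x6C; 0x62 ⊕ 0x6C = 0x0E.
P[3]: S = E(K, 0x6C) = 0xDF; 0x4B ⊕ 0xDF = 0x94.
P[4]: S = E(K, 0xDF) = 0x52; 0x79 ⊕ 0x52 = 0x2B.
Blocks that differ from the original plaintext: P[3].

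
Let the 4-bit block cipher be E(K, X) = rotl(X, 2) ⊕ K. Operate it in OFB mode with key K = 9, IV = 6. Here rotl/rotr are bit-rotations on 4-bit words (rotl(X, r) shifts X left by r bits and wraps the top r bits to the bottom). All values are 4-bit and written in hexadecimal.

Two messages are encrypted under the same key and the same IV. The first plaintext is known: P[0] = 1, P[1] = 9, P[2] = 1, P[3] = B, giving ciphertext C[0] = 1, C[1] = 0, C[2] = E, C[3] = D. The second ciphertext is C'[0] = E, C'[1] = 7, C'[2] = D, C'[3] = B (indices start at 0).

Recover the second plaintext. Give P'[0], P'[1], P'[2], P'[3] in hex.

In OFB with a reused IV, both messages share the same keystream S_i, so C_i ⊕ C'_i = P_i ⊕ P'_i and thus P'_i = P_i ⊕ C_i ⊕ C'_i.
P'[0]: 1 ⊕ 1 ⊕ E = E.
P'[1]: 9 ⊕ 0 ⊕ 7 = E.
P'[2]: 1 ⊕ E ⊕ D = 2.
P'[3]: B ⊕ D ⊕ B = D.

P'[0] = E, P'[1] = E, P'[2] = 2, P'[3] = D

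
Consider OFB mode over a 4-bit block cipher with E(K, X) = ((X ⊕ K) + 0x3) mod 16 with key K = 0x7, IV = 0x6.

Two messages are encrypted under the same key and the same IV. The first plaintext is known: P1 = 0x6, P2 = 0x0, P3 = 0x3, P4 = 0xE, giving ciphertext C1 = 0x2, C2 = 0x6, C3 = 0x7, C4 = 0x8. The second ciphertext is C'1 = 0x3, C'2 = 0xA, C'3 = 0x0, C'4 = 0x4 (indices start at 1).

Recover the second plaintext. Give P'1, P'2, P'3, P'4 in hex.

P'1 = 0x7, P'2 = 0xC, P'3 = 0x4, P'4 = 0x2

In OFB with a reused IV, both messages share the same keystream S_i, so C_i ⊕ C'_i = P_i ⊕ P'_i and thus P'_i = P_i ⊕ C_i ⊕ C'_i.
P'1: 0x6 ⊕ 0x2 ⊕ 0x3 = 0x7.
P'2: 0x0 ⊕ 0x6 ⊕ 0xA = 0xC.
P'3: 0x3 ⊕ 0x7 ⊕ 0x0 = 0x4.
P'4: 0xE ⊕ 0x8 ⊕ 0x4 = 0x2.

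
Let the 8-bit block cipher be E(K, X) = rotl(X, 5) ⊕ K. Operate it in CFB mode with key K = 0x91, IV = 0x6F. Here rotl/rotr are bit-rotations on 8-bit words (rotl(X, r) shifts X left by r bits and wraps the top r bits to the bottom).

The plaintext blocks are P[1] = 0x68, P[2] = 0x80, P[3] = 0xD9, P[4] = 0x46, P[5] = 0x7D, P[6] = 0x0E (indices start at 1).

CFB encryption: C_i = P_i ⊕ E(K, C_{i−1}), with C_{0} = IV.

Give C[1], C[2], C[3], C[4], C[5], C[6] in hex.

C[1]: E(K, 0x6F) = 0x7C; 0x68 ⊕ 0x7C = 0x14.
C[2]: E(K, 0x14) = 0x13; 0x80 ⊕ 0x13 = 0x93.
C[3]: E(K, 0x93) = 0xE3; 0xD9 ⊕ 0xE3 = 0x3A.
C[4]: E(K, 0x3A) = 0xD6; 0x46 ⊕ 0xD6 = 0x90.
C[5]: E(K, 0x90) = 0x83; 0x7D ⊕ 0x83 = 0xFE.
C[6]: E(K, 0xFE) = 0x4E; 0x0E ⊕ 0x4E = 0x40.

C[1] = 0x14, C[2] = 0x93, C[3] = 0x3A, C[4] = 0x90, C[5] = 0xFE, C[6] = 0x40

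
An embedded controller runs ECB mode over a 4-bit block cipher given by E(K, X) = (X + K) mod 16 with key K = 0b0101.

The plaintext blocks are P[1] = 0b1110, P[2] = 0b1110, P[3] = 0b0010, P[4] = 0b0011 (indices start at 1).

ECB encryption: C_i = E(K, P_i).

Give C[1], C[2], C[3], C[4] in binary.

C[1] = 0b0011, C[2] = 0b0011, C[3] = 0b0111, C[4] = 0b1000

C[1]: E(K, 0b1110) = 0b0011.
C[2]: E(K, 0b1110) = 0b0011.
C[3]: E(K, 0b0010) = 0b0111.
C[4]: E(K, 0b0011) = 0b1000.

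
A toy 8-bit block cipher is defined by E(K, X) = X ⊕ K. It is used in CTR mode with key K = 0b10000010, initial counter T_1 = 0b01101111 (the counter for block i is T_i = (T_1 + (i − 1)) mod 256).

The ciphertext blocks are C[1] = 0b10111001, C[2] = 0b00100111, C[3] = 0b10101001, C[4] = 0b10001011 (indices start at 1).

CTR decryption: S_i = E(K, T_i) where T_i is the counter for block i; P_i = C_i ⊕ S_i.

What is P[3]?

P[3] = 0b01011010

P[3]: T = 0b01110001, S = E(K, T) = 0b11110011; 0b10101001 ⊕ 0b11110011 = 0b01011010.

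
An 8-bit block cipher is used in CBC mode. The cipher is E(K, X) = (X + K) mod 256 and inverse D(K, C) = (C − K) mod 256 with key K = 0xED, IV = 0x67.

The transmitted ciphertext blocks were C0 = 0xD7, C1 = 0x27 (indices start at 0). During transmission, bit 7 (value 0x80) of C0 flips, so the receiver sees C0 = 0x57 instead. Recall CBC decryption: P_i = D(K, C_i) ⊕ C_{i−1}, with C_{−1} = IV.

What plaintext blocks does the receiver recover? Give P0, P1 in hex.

P0 = 0x0D, P1 = 0x6D

Only C0 changed, to 0x57. In CBC, a change in C_i garbles P_i and flips the same bit in P_{i+1}. Decrypting the received ciphertext:
P0: D(K, 0x57) = 0x6A; 0x6A ⊕ 0x67 = 0x0D.
P1: D(K, 0x27) = 0x3A; 0x3A ⊕ 0x57 = 0x6D.
Blocks that differ from the original plaintext: P0, P1.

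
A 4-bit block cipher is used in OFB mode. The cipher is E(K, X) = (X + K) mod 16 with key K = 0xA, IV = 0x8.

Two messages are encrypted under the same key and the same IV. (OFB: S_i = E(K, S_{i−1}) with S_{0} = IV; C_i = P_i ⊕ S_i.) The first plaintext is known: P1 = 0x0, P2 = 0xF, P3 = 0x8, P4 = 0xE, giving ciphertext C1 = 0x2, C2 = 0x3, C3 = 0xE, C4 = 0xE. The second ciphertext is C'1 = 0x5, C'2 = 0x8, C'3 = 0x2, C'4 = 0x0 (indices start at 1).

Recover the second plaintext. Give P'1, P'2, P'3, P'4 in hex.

In OFB with a reused IV, both messages share the same keystream S_i, so C_i ⊕ C'_i = P_i ⊕ P'_i and thus P'_i = P_i ⊕ C_i ⊕ C'_i.
P'1: 0x0 ⊕ 0x2 ⊕ 0x5 = 0x7.
P'2: 0xF ⊕ 0x3 ⊕ 0x8 = 0x4.
P'3: 0x8 ⊕ 0xE ⊕ 0x2 = 0x4.
P'4: 0xE ⊕ 0xE ⊕ 0x0 = 0x0.

P'1 = 0x7, P'2 = 0x4, P'3 = 0x4, P'4 = 0x0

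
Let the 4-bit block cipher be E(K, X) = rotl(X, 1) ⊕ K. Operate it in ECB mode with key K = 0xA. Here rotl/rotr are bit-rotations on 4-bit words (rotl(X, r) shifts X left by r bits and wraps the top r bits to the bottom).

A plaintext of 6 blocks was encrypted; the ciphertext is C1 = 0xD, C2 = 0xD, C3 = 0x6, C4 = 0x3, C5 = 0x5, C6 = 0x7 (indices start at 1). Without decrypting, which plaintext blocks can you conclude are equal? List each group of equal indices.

ECB encrypts each block independently with the same key, so equal ciphertext blocks imply equal plaintext blocks.
C1 = C2 = 0xD, so P1 = P2.

P1 = P2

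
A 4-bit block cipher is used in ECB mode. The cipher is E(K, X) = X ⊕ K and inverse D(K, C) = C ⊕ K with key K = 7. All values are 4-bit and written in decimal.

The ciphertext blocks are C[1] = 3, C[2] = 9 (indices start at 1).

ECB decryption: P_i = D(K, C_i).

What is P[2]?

P[2] = 14

P[2]: D(K, 9) = 14.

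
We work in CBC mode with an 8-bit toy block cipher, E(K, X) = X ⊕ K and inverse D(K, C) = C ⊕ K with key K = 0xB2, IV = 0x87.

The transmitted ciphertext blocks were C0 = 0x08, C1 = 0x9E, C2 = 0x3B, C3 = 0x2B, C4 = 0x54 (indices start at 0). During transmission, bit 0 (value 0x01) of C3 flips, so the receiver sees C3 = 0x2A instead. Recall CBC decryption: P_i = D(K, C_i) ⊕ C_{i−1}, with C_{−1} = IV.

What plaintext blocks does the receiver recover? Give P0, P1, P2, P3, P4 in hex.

Only C3 changed, to 0x2A. In CBC, a change in C_i garbles P_i and flips the same bit in P_{i+1}. Decrypting the received ciphertext:
P0: D(K, 0x08) = 0xBA; 0xBA ⊕ 0x87 = 0x3D.
P1: D(K, 0x9E) = 0x2C; 0x2C ⊕ 0x08 = 0x24.
P2: D(K, 0x3B) = 0x89; 0x89 ⊕ 0x9E = 0x17.
P3: D(K, 0x2A) = 0x98; 0x98 ⊕ 0x3B = 0xA3.
P4: D(K, 0x54) = 0xE6; 0xE6 ⊕ 0x2A = 0xCC.
Blocks that differ from the original plaintext: P3, P4.

P0 = 0x3D, P1 = 0x24, P2 = 0x17, P3 = 0xA3, P4 = 0xCC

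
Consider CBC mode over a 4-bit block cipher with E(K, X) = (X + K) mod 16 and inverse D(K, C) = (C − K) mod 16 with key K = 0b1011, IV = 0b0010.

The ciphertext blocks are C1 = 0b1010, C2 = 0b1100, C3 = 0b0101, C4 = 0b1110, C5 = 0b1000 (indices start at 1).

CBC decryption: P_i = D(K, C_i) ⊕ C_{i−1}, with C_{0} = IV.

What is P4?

P4: D(K, 0b1110) = 0b0011; 0b0011 ⊕ 0b0101 = 0b0110.

P4 = 0b0110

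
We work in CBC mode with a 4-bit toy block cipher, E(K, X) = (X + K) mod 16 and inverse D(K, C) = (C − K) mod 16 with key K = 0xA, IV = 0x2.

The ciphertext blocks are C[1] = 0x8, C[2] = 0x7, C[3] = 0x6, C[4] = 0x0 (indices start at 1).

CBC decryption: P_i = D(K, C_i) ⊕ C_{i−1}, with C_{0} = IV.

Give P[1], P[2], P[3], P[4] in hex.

P[1]: D(K, 0x8) = 0xE; 0xE ⊕ 0x2 = 0xC.
P[2]: D(K, 0x7) = 0xD; 0xD ⊕ 0x8 = 0x5.
P[3]: D(K, 0x6) = 0xC; 0xC ⊕ 0x7 = 0xB.
P[4]: D(K, 0x0) = 0x6; 0x6 ⊕ 0x6 = 0x0.

P[1] = 0xC, P[2] = 0x5, P[3] = 0xB, P[4] = 0x0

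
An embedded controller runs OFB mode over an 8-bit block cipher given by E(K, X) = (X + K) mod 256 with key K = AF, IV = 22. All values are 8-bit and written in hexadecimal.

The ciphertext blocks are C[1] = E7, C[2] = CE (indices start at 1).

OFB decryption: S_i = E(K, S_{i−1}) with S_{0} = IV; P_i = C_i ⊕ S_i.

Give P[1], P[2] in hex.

P[1]: S = E(K, 22) = D1; E7 ⊕ D1 = 36.
P[2]: S = E(K, D1) = 80; CE ⊕ 80 = 4E.

P[1] = 36, P[2] = 4E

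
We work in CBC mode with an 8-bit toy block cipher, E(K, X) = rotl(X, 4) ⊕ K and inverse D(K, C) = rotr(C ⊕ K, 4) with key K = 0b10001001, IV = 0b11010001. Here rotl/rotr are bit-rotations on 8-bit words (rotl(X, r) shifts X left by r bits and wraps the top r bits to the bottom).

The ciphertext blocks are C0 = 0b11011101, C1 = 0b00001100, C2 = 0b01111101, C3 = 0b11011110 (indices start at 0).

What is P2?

P2 = 0b01000011

CBC decryption: P_i = D(K, C_i) ⊕ C_{i−1}, with C_{−1} = IV.
P2: D(K, 0b01111101) = 0b01001111; 0b01001111 ⊕ 0b00001100 = 0b01000011.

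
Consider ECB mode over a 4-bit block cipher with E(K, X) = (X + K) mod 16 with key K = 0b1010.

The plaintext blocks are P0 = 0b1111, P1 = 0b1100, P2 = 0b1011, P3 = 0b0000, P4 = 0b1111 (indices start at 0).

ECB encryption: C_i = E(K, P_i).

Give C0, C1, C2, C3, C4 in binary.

C0: E(K, 0b1111) = 0b1001.
C1: E(K, 0b1100) = 0b0110.
C2: E(K, 0b1011) = 0b0101.
C3: E(K, 0b0000) = 0b1010.
C4: E(K, 0b1111) = 0b1001.

C0 = 0b1001, C1 = 0b0110, C2 = 0b0101, C3 = 0b1010, C4 = 0b1001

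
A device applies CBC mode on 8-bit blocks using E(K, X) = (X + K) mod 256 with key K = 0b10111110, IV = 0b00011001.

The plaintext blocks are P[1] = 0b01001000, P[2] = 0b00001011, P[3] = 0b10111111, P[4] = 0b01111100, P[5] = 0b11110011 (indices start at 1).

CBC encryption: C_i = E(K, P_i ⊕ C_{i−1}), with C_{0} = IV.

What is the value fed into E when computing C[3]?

0b01111101

C[1]: P[1] ⊕ 0b00011001 = 0b01010001; E(K, 0b01010001) = 0b00001111.
C[2]: P[2] ⊕ 0b00001111 = 0b00000100; E(K, 0b00000100) = 0b11000010.
C[3]: P[3] ⊕ 0b11000010 = 0b01111101; E(K, 0b01111101) = 0b00111011.
So the input to E for block [3] is 0b01111101.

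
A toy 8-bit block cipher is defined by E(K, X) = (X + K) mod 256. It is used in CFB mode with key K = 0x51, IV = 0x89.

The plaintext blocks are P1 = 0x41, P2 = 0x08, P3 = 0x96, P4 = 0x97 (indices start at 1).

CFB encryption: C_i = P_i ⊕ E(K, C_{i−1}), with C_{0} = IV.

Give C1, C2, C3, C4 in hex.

C1 = 0x9B, C2 = 0xE4, C3 = 0xA3, C4 = 0x63

C1: E(K, 0x89) = 0xDA; 0x41 ⊕ 0xDA = 0x9B.
C2: E(K, 0x9B) = 0xEC; 0x08 ⊕ 0xEC = 0xE4.
C3: E(K, 0xE4) = 0x35; 0x96 ⊕ 0x35 = 0xA3.
C4: E(K, 0xA3) = 0xF4; 0x97 ⊕ 0xF4 = 0x63.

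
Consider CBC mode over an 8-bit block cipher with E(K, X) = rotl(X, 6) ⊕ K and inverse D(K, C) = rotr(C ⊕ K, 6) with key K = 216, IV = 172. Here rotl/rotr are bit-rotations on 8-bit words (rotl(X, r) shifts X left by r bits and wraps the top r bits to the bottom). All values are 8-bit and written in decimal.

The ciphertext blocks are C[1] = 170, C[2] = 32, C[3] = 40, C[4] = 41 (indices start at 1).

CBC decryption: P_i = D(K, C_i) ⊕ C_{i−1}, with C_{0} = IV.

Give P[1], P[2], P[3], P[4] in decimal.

P[1] = 101, P[2] = 73, P[3] = 227, P[4] = 239

P[1]: D(K, 170) = 201; 201 ⊕ 172 = 101.
P[2]: D(K, 32) = 227; 227 ⊕ 170 = 73.
P[3]: D(K, 40) = 195; 195 ⊕ 32 = 227.
P[4]: D(K, 41) = 199; 199 ⊕ 40 = 239.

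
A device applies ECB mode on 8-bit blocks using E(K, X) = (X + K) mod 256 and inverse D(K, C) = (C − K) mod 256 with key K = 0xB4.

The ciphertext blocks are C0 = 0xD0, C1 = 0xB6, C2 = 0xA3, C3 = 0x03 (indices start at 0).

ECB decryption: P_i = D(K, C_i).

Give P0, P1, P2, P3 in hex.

P0: D(K, 0xD0) = 0x1C.
P1: D(K, 0xB6) = 0x02.
P2: D(K, 0xA3) = 0xEF.
P3: D(K, 0x03) = 0x4F.

P0 = 0x1C, P1 = 0x02, P2 = 0xEF, P3 = 0x4F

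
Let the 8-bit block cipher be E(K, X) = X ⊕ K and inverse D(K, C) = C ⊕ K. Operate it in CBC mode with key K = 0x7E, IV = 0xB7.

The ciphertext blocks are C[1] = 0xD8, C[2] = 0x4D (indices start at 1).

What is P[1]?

CBC decryption: P_i = D(K, C_i) ⊕ C_{i−1}, with C_{0} = IV.
P[1]: D(K, 0xD8) = 0xA6; 0xA6 ⊕ 0xB7 = 0x11.

P[1] = 0x11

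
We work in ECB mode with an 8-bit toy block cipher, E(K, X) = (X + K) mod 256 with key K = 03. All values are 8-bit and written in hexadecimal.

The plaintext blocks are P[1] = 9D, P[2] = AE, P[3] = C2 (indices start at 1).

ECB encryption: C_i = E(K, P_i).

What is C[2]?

C[2]: E(K, AE) = B1.

C[2] = B1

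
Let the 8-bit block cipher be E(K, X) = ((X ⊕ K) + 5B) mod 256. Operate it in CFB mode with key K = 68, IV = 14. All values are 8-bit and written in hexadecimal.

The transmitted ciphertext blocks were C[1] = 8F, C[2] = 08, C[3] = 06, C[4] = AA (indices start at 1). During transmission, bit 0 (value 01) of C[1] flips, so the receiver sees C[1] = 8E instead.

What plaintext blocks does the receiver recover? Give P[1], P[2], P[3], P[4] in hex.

CFB decryption: P_i = C_i ⊕ E(K, C_{i−1}), with C_{0} = IV.
Only C[1] changed, to 8E. In CFB, a change in C_i flips the same bit in P_i and garbles P_{i+1}. Decrypting the received ciphertext:
P[1]: E(K, 14) = D7; 8E ⊕ D7 = 59.
P[2]: E(K, 8E) = 41; 08 ⊕ 41 = 49.
P[3]: E(K, 08) = BB; 06 ⊕ BB = BD.
P[4]: E(K, 06) = C9; AA ⊕ C9 = 63.
Blocks that differ from the original plaintext: P[1], P[2].

P[1] = 59, P[2] = 49, P[3] = BD, P[4] = 63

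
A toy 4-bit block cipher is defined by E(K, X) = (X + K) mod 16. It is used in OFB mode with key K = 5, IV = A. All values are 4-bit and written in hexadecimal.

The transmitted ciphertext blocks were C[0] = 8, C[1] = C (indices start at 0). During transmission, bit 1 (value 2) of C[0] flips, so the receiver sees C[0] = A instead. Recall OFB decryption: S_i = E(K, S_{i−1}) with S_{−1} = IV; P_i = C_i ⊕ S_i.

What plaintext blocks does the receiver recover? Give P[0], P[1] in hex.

P[0] = 5, P[1] = 8

Only C[0] changed, to A. In OFB, a change in C_i flips the same bit in P_i only; the keystream is unaffected. Decrypting the received ciphertext:
P[0]: S = E(K, A) = F; A ⊕ F = 5.
P[1]: S = E(K, F) = 4; C ⊕ 4 = 8.
Blocks that differ from the original plaintext: P[0].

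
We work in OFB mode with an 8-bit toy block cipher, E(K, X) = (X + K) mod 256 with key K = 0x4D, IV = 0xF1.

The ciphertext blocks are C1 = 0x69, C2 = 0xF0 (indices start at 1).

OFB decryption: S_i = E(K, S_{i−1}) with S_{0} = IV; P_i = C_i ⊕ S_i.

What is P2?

P2 = 0x7B

P1: S = E(K, 0xF1) = 0x3E; 0x69 ⊕ 0x3E = 0x57.
P2: S = E(K, 0x3E) = 0x8B; 0xF0 ⊕ 0x8B = 0x7B.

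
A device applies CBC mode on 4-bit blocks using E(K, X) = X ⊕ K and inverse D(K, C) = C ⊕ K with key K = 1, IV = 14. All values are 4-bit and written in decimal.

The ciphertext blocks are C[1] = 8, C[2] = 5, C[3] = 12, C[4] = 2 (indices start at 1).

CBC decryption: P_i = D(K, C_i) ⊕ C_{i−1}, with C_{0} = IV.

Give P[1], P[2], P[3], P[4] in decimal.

P[1]: D(K, 8) = 9; 9 ⊕ 14 = 7.
P[2]: D(K, 5) = 4; 4 ⊕ 8 = 12.
P[3]: D(K, 12) = 13; 13 ⊕ 5 = 8.
P[4]: D(K, 2) = 3; 3 ⊕ 12 = 15.

P[1] = 7, P[2] = 12, P[3] = 8, P[4] = 15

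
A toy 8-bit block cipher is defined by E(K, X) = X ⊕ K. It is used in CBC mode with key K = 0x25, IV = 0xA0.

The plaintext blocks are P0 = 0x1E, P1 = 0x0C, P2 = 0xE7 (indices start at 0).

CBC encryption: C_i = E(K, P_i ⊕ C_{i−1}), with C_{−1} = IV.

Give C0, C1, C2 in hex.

C0 = 0x9B, C1 = 0xB2, C2 = 0x70

C0: P0 ⊕ 0xA0 = 0xBE; E(K, 0xBE) = 0x9B.
C1: P1 ⊕ 0x9B = 0x97; E(K, 0x97) = 0xB2.
C2: P2 ⊕ 0xB2 = 0x55; E(K, 0x55) = 0x70.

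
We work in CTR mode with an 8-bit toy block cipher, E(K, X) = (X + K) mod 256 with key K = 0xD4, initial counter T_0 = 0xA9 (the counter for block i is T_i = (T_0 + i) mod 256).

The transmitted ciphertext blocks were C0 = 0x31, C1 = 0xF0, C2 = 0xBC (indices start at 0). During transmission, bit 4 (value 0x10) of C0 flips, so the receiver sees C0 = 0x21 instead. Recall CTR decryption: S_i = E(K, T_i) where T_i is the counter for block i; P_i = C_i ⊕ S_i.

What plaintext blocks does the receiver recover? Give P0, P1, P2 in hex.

Only C0 changed, to 0x21. In CTR, a change in C_i flips the same bit in P_i only; the keystream is unaffected. Decrypting the received ciphertext:
P0: T = 0xA9, S = E(K, T) = 0x7D; 0x21 ⊕ 0x7D = 0x5C.
P1: T = 0xAA, S = E(K, T) = 0x7E; 0xF0 ⊕ 0x7E = 0x8E.
P2: T = 0xAB, S = E(K, T) = 0x7F; 0xBC ⊕ 0x7F = 0xC3.
Blocks that differ from the original plaintext: P0.

P0 = 0x5C, P1 = 0x8E, P2 = 0xC3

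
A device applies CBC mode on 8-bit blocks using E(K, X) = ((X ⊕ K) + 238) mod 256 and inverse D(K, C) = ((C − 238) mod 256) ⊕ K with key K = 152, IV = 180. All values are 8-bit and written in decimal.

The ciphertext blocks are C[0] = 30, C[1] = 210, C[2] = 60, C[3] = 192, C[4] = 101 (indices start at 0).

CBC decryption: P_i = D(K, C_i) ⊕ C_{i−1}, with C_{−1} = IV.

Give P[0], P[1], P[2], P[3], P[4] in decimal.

P[0]: D(K, 30) = 168; 168 ⊕ 180 = 28.
P[1]: D(K, 210) = 124; 124 ⊕ 30 = 98.
P[2]: D(K, 60) = 214; 214 ⊕ 210 = 4.
P[3]: D(K, 192) = 74; 74 ⊕ 60 = 118.
P[4]: D(K, 101) = 239; 239 ⊕ 192 = 47.

P[0] = 28, P[1] = 98, P[2] = 4, P[3] = 118, P[4] = 47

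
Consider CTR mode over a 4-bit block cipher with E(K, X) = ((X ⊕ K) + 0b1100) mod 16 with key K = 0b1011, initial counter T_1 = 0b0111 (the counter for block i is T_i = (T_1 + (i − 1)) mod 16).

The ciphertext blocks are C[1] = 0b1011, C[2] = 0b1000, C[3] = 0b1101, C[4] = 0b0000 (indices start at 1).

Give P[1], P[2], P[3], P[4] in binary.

CTR decryption: S_i = E(K, T_i) where T_i is the counter for block i; P_i = C_i ⊕ S_i.
P[1]: T = 0b0111, S = E(K, T) = 0b1000; 0b1011 ⊕ 0b1000 = 0b0011.
P[2]: T = 0b1000, S = E(K, T) = 0b1111; 0b1000 ⊕ 0b1111 = 0b0111.
P[3]: T = 0b1001, S = E(K, T) = 0b1110; 0b1101 ⊕ 0b1110 = 0b0011.
P[4]: T = 0b1010, S = E(K, T) = 0b1101; 0b0000 ⊕ 0b1101 = 0b1101.

P[1] = 0b0011, P[2] = 0b0111, P[3] = 0b0011, P[4] = 0b1101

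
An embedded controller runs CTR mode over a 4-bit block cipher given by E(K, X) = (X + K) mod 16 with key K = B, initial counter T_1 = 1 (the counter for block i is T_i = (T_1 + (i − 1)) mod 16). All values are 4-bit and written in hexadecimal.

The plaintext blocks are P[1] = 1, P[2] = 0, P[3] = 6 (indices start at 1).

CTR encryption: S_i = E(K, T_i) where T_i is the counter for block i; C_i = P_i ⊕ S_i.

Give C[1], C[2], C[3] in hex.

C[1]: T = 1, S = E(K, T) = C; 1 ⊕ C = D.
C[2]: T = 2, S = E(K, T) = D; 0 ⊕ D = D.
C[3]: T = 3, S = E(K, T) = E; 6 ⊕ E = 8.

C[1] = D, C[2] = D, C[3] = 8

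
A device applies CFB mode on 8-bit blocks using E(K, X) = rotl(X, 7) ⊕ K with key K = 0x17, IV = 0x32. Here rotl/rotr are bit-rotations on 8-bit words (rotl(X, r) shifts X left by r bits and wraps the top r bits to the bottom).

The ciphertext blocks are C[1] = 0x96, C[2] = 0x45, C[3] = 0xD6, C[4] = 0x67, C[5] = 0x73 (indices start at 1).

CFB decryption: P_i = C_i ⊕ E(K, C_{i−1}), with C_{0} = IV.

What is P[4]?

P[4] = 0x1B

P[4]: E(K, 0xD6) = 0x7C; 0x67 ⊕ 0x7C = 0x1B.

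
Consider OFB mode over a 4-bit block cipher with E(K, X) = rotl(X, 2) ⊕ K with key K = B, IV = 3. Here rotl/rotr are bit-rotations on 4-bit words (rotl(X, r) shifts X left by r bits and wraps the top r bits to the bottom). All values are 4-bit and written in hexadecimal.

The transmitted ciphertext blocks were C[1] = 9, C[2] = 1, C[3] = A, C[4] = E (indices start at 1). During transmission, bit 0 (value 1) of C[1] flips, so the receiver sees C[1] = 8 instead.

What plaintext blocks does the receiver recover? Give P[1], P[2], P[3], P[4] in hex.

OFB decryption: S_i = E(K, S_{i−1}) with S_{0} = IV; P_i = C_i ⊕ S_i.
Only C[1] changed, to 8. In OFB, a change in C_i flips the same bit in P_i only; the keystream is unaffected. Decrypting the received ciphertext:
P[1]: S = E(K, 3) = 7; 8 ⊕ 7 = F.
P[2]: S = E(K, 7) = 6; 1 ⊕ 6 = 7.
P[3]: S = E(K, 6) = 2; A ⊕ 2 = 8.
P[4]: S = E(K, 2) = 3; E ⊕ 3 = D.
Blocks that differ from the original plaintext: P[1].

P[1] = F, P[2] = 7, P[3] = 8, P[4] = D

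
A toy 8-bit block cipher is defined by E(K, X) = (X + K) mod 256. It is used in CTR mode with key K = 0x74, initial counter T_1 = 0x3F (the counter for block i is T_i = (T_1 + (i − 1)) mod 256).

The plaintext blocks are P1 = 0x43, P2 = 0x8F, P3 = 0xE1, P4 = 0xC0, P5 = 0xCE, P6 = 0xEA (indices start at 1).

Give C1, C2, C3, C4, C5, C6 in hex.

C1 = 0xF0, C2 = 0x3B, C3 = 0x54, C4 = 0x76, C5 = 0x79, C6 = 0x52

CTR encryption: S_i = E(K, T_i) where T_i is the counter for block i; C_i = P_i ⊕ S_i.
C1: T = 0x3F, S = E(K, T) = 0xB3; 0x43 ⊕ 0xB3 = 0xF0.
C2: T = 0x40, S = E(K, T) = 0xB4; 0x8F ⊕ 0xB4 = 0x3B.
C3: T = 0x41, S = E(K, T) = 0xB5; 0xE1 ⊕ 0xB5 = 0x54.
C4: T = 0x42, S = E(K, T) = 0xB6; 0xC0 ⊕ 0xB6 = 0x76.
C5: T = 0x43, S = E(K, T) = 0xB7; 0xCE ⊕ 0xB7 = 0x79.
C6: T = 0x44, S = E(K, T) = 0xB8; 0xEA ⊕ 0xB8 = 0x52.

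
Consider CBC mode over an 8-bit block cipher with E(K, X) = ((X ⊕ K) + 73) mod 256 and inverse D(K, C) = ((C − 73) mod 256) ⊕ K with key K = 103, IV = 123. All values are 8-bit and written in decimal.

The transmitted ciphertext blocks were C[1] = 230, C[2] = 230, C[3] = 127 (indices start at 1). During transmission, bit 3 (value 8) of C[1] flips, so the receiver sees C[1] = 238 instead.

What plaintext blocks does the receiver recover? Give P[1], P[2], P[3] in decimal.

P[1] = 185, P[2] = 20, P[3] = 183

CBC decryption: P_i = D(K, C_i) ⊕ C_{i−1}, with C_{0} = IV.
Only C[1] changed, to 238. In CBC, a change in C_i garbles P_i and flips the same bit in P_{i+1}. Decrypting the received ciphertext:
P[1]: D(K, 238) = 194; 194 ⊕ 123 = 185.
P[2]: D(K, 230) = 250; 250 ⊕ 238 = 20.
P[3]: D(K, 127) = 81; 81 ⊕ 230 = 183.
Blocks that differ from the original plaintext: P[1], P[2].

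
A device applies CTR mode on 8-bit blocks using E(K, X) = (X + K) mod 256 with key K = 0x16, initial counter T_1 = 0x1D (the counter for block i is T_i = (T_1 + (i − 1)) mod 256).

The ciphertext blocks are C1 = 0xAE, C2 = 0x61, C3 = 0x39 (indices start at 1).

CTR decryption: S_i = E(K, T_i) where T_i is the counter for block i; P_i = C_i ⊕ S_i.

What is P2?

P2 = 0x55

P2: T = 0x1E, S = E(K, T) = 0x34; 0x61 ⊕ 0x34 = 0x55.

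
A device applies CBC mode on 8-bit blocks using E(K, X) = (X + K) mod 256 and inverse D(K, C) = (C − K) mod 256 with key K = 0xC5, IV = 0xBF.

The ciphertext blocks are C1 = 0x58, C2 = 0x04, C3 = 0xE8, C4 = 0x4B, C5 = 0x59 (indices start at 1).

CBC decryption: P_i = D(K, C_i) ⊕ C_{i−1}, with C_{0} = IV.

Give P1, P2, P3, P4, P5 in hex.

P1 = 0x2C, P2 = 0x67, P3 = 0x27, P4 = 0x6E, P5 = 0xDF

P1: D(K, 0x58) = 0x93; 0x93 ⊕ 0xBF = 0x2C.
P2: D(K, 0x04) = 0x3F; 0x3F ⊕ 0x58 = 0x67.
P3: D(K, 0xE8) = 0x23; 0x23 ⊕ 0x04 = 0x27.
P4: D(K, 0x4B) = 0x86; 0x86 ⊕ 0xE8 = 0x6E.
P5: D(K, 0x59) = 0x94; 0x94 ⊕ 0x4B = 0xDF.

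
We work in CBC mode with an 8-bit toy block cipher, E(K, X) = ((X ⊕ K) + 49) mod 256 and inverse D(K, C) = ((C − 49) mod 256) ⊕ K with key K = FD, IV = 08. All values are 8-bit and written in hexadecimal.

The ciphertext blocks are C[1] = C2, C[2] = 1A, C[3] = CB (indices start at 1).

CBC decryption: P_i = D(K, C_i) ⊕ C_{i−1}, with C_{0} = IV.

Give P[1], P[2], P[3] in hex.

P[1] = 8C, P[2] = EE, P[3] = 65

P[1]: D(K, C2) = 84; 84 ⊕ 08 = 8C.
P[2]: D(K, 1A) = 2C; 2C ⊕ C2 = EE.
P[3]: D(K, CB) = 7F; 7F ⊕ 1A = 65.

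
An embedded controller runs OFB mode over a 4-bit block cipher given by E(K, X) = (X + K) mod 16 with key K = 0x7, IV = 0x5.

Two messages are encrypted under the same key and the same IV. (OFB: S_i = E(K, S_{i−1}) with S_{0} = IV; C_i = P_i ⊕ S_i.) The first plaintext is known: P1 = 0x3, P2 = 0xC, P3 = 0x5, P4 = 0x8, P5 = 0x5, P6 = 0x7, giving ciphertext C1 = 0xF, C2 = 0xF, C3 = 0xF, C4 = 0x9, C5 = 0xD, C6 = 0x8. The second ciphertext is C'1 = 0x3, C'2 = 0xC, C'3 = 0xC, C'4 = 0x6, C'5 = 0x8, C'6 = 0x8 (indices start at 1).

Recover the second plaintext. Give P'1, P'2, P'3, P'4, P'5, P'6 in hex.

P'1 = 0xF, P'2 = 0xF, P'3 = 0x6, P'4 = 0x7, P'5 = 0x0, P'6 = 0x7

In OFB with a reused IV, both messages share the same keystream S_i, so C_i ⊕ C'_i = P_i ⊕ P'_i and thus P'_i = P_i ⊕ C_i ⊕ C'_i.
P'1: 0x3 ⊕ 0xF ⊕ 0x3 = 0xF.
P'2: 0xC ⊕ 0xF ⊕ 0xC = 0xF.
P'3: 0x5 ⊕ 0xF ⊕ 0xC = 0x6.
P'4: 0x8 ⊕ 0x9 ⊕ 0x6 = 0x7.
P'5: 0x5 ⊕ 0xD ⊕ 0x8 = 0x0.
P'6: 0x7 ⊕ 0x8 ⊕ 0x8 = 0x7.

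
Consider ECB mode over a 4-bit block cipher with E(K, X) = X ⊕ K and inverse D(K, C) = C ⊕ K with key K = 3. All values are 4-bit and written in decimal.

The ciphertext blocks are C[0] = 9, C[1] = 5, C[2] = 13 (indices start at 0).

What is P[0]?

ECB decryption: P_i = D(K, C_i).
P[0]: D(K, 9) = 10.

P[0] = 10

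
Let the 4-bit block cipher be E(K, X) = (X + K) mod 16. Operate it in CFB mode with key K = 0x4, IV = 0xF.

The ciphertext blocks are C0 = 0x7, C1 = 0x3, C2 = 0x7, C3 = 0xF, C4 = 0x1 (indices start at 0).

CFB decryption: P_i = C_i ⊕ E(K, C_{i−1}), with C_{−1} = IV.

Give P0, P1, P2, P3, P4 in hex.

P0: E(K, 0xF) = 0x3; 0x7 ⊕ 0x3 = 0x4.
P1: E(K, 0x7) = 0xB; 0x3 ⊕ 0xB = 0x8.
P2: E(K, 0x3) = 0x7; 0x7 ⊕ 0x7 = 0x0.
P3: E(K, 0x7) = 0xB; 0xF ⊕ 0xB = 0x4.
P4: E(K, 0xF) = 0x3; 0x1 ⊕ 0x3 = 0x2.

P0 = 0x4, P1 = 0x8, P2 = 0x0, P3 = 0x4, P4 = 0x2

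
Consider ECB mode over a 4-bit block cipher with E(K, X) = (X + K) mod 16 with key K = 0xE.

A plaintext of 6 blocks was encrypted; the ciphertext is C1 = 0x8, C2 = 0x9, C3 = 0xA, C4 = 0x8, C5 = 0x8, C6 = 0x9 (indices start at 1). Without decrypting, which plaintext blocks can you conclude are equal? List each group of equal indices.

ECB encrypts each block independently with the same key, so equal ciphertext blocks imply equal plaintext blocks.
C1 = C4 = C5 = 0x8, so P1 = P4 = P5.
C2 = C6 = 0x9, so P2 = P6.

P1 = P4 = P5; P2 = P6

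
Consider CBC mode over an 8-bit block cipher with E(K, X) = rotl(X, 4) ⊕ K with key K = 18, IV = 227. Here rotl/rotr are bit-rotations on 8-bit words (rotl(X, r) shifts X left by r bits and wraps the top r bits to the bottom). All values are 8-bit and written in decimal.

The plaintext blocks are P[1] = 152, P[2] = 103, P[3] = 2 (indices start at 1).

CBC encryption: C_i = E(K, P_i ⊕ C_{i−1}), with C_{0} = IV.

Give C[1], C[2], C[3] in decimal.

C[1] = 165, C[2] = 62, C[3] = 209

C[1]: P[1] ⊕ 227 = 123; E(K, 123) = 165.
C[2]: P[2] ⊕ 165 = 194; E(K, 194) = 62.
C[3]: P[3] ⊕ 62 = 60; E(K, 60) = 209.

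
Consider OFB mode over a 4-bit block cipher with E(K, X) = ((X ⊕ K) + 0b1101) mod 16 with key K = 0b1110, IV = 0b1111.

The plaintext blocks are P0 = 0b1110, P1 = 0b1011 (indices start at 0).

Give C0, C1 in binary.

OFB encryption: S_i = E(K, S_{i−1}) with S_{−1} = IV; C_i = P_i ⊕ S_i.
C0: S = E(K, 0b1111) = 0b1110; 0b1110 ⊕ 0b1110 = 0b0000.
C1: S = E(K, 0b1110) = 0b1101; 0b1011 ⊕ 0b1101 = 0b0110.

C0 = 0b0000, C1 = 0b0110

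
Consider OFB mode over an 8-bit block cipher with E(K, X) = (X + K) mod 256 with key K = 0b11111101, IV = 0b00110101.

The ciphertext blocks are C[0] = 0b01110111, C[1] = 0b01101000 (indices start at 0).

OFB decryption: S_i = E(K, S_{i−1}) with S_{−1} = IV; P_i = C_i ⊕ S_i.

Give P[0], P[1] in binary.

P[0]: S = E(K, 0b00110101) = 0b00110010; 0b01110111 ⊕ 0b00110010 = 0b01000101.
P[1]: S = E(K, 0b00110010) = 0b00101111; 0b01101000 ⊕ 0b00101111 = 0b01000111.

P[0] = 0b01000101, P[1] = 0b01000111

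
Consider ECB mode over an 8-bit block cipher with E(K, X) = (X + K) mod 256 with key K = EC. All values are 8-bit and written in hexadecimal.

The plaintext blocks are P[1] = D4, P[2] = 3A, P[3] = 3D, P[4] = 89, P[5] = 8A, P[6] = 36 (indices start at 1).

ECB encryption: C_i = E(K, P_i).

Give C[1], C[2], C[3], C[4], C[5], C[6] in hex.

C[1] = C0, C[2] = 26, C[3] = 29, C[4] = 75, C[5] = 76, C[6] = 22

C[1]: E(K, D4) = C0.
C[2]: E(K, 3A) = 26.
C[3]: E(K, 3D) = 29.
C[4]: E(K, 89) = 75.
C[5]: E(K, 8A) = 76.
C[6]: E(K, 36) = 22.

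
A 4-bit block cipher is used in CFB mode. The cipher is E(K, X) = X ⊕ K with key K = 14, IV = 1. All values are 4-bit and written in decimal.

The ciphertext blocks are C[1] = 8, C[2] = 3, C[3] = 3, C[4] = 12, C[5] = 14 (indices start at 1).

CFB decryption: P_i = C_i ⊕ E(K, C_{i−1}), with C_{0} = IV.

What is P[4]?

P[4]: E(K, 3) = 13; 12 ⊕ 13 = 1.

P[4] = 1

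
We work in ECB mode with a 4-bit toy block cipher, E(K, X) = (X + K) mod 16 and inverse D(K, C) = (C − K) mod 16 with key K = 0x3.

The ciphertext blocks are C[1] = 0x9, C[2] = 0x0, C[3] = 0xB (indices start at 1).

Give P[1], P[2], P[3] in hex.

ECB decryption: P_i = D(K, C_i).
P[1]: D(K, 0x9) = 0x6.
P[2]: D(K, 0x0) = 0xD.
P[3]: D(K, 0xB) = 0x8.

P[1] = 0x6, P[2] = 0xD, P[3] = 0x8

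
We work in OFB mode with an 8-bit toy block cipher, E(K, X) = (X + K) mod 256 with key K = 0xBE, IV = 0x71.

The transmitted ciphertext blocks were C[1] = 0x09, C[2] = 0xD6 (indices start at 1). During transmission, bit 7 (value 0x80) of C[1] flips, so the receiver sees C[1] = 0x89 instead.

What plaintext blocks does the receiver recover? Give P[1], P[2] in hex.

OFB decryption: S_i = E(K, S_{i−1}) with S_{0} = IV; P_i = C_i ⊕ S_i.
Only C[1] changed, to 0x89. In OFB, a change in C_i flips the same bit in P_i only; the keystream is unaffected. Decrypting the received ciphertext:
P[1]: S = E(K, 0x71) = 0x2F; 0x89 ⊕ 0x2F = 0xA6.
P[2]: S = E(K, 0x2F) = 0xED; 0xD6 ⊕ 0xED = 0x3B.
Blocks that differ from the original plaintext: P[1].

P[1] = 0xA6, P[2] = 0x3B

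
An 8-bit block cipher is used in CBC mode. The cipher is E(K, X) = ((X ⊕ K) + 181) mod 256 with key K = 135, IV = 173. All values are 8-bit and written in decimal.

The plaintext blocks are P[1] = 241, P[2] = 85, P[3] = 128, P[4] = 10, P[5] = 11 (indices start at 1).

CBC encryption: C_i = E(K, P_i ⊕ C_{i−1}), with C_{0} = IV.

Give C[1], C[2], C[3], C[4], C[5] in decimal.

C[1] = 144, C[2] = 247, C[3] = 165, C[4] = 221, C[5] = 6

C[1]: P[1] ⊕ 173 = 92; E(K, 92) = 144.
C[2]: P[2] ⊕ 144 = 197; E(K, 197) = 247.
C[3]: P[3] ⊕ 247 = 119; E(K, 119) = 165.
C[4]: P[4] ⊕ 165 = 175; E(K, 175) = 221.
C[5]: P[5] ⊕ 221 = 214; E(K, 214) = 6.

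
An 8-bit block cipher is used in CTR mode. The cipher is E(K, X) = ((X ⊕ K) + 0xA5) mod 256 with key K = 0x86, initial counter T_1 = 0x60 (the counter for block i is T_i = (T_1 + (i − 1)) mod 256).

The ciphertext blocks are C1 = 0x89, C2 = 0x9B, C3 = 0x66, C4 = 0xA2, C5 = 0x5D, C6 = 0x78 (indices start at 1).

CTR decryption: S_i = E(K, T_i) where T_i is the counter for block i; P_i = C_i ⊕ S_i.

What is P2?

P2: T = 0x61, S = E(K, T) = 0x8C; 0x9B ⊕ 0x8C = 0x17.

P2 = 0x17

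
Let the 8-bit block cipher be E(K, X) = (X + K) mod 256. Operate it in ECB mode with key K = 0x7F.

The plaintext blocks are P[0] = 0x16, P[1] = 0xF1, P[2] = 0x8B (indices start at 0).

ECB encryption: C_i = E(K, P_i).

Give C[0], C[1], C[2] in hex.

C[0] = 0x95, C[1] = 0x70, C[2] = 0x0A

C[0]: E(K, 0x16) = 0x95.
C[1]: E(K, 0xF1) = 0x70.
C[2]: E(K, 0x8B) = 0x0A.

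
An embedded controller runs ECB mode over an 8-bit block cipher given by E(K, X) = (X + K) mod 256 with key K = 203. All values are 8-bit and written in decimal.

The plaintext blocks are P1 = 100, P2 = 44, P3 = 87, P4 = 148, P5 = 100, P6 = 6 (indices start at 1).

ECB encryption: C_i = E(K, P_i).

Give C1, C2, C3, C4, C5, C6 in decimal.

C1 = 47, C2 = 247, C3 = 34, C4 = 95, C5 = 47, C6 = 209

C1: E(K, 100) = 47.
C2: E(K, 44) = 247.
C3: E(K, 87) = 34.
C4: E(K, 148) = 95.
C5: E(K, 100) = 47.
C6: E(K, 6) = 209.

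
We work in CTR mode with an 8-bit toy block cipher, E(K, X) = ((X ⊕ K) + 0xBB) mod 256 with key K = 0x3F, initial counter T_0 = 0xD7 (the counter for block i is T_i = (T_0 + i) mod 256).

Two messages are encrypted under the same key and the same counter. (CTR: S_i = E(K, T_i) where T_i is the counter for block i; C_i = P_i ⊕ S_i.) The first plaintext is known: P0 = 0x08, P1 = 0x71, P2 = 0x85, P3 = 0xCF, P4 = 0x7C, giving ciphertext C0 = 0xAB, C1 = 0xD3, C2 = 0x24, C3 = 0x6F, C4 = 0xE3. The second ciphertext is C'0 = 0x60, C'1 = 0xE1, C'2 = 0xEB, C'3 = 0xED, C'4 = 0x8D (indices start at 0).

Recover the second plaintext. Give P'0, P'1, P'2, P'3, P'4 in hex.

In CTR with a reused counter, both messages share the same keystream S_i, so C_i ⊕ C'_i = P_i ⊕ P'_i and thus P'_i = P_i ⊕ C_i ⊕ C'_i.
P'0: 0x08 ⊕ 0xAB ⊕ 0x60 = 0xC3.
P'1: 0x71 ⊕ 0xD3 ⊕ 0xE1 = 0x43.
P'2: 0x85 ⊕ 0x24 ⊕ 0xEB = 0x4A.
P'3: 0xCF ⊕ 0x6F ⊕ 0xED = 0x4D.
P'4: 0x7C ⊕ 0xE3 ⊕ 0x8D = 0x12.

P'0 = 0xC3, P'1 = 0x43, P'2 = 0x4A, P'3 = 0x4D, P'4 = 0x12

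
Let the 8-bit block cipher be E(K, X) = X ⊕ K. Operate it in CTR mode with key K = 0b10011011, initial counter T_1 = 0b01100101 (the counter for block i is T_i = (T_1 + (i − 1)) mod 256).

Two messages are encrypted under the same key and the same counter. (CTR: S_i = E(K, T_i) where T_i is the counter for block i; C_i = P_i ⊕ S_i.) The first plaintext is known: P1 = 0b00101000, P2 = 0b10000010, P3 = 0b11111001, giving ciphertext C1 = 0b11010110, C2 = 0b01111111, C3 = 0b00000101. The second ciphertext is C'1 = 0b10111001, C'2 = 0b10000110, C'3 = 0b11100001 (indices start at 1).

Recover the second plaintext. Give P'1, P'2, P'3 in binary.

P'1 = 0b01000111, P'2 = 0b01111011, P'3 = 0b00011101

In CTR with a reused counter, both messages share the same keystream S_i, so C_i ⊕ C'_i = P_i ⊕ P'_i and thus P'_i = P_i ⊕ C_i ⊕ C'_i.
P'1: 0b00101000 ⊕ 0b11010110 ⊕ 0b10111001 = 0b01000111.
P'2: 0b10000010 ⊕ 0b01111111 ⊕ 0b10000110 = 0b01111011.
P'3: 0b11111001 ⊕ 0b00000101 ⊕ 0b11100001 = 0b00011101.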